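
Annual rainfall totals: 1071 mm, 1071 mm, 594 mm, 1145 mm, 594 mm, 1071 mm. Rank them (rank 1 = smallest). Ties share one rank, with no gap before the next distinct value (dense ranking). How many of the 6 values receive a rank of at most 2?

5

Sorted (ascending): 594, 594, 1071, 1071, 1071, 1145
The 2 values of 594 share dense rank 1.
The 3 values of 1071 share dense rank 2.
Remaining distinct values take the next consecutive integers.
Ranks ≤ 2: {1, 1, 2, 2, 2} → 5 values.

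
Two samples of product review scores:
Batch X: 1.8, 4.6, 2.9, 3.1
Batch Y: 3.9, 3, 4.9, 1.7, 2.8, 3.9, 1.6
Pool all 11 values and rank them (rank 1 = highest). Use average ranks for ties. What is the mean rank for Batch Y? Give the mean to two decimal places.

6.14

Sorted (descending): 4.9, 4.6, 3.9, 3.9, 3.1, 3, 2.9, 2.8, 1.8, 1.7, 1.6
The 2 values of 3.9 occupy positions 3–4 → average rank (3+4)/2 = 3.5.
Batch Y values → pooled ranks: 3.9→3.5, 3→6, 4.9→1, 1.7→10, 2.8→8, 3.9→3.5, 1.6→11
Mean rank = (3.5 + 6 + 1 + 10 + 8 + 3.5 + 11) / 7 = 6.14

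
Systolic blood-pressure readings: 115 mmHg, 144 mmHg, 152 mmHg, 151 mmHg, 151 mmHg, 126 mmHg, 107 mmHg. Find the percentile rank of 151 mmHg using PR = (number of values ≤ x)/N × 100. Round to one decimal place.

85.7

N = 7.
Strictly below 151: 4. Equal to 151: 2.
PR = 6/7 × 100 = 85.7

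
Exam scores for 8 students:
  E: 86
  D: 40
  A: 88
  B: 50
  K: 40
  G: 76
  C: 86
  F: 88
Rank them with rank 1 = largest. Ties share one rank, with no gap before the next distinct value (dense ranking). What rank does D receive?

Sorted (descending): 88, 88, 86, 86, 76, 50, 40, 40
The 2 values of 88 share dense rank 1.
The 2 values of 86 share dense rank 2.
The 2 values of 40 share dense rank 5.
Remaining distinct values take the next consecutive integers.
D has value 40 → rank 5.

5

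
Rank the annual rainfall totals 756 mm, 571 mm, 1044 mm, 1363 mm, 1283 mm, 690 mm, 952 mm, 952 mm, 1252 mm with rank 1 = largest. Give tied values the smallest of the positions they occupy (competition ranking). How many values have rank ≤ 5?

Sorted (descending): 1363, 1283, 1252, 1044, 952, 952, 756, 690, 571
The 2 values of 952 occupy positions 5–6 → each gets rank 5.
Ranks ≤ 5: {1, 2, 3, 4, 5, 5} → 6 values.

6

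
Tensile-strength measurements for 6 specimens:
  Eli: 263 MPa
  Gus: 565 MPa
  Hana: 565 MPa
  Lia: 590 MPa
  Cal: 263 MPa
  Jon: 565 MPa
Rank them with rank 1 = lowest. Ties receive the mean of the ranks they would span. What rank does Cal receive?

1.5

Sorted (ascending): 263, 263, 565, 565, 565, 590
The 2 values of 263 occupy positions 1–2 → average rank (1+2)/2 = 1.5.
The 3 values of 565 occupy positions 3–5 → average rank 4.
Cal has value 263 MPa → rank 1.5.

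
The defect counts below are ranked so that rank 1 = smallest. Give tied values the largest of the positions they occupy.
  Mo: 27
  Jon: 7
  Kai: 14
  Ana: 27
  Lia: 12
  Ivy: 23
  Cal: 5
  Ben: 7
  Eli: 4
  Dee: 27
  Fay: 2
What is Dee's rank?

Sorted (ascending): 2, 4, 5, 7, 7, 12, 14, 23, 27, 27, 27
The 2 values of 7 occupy positions 4–5 → each gets rank 5.
The 3 values of 27 occupy positions 9–11 → each gets rank 11.
Dee has value 27 → rank 11.

11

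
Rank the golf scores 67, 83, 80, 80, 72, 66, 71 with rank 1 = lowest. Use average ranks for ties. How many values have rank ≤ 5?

4

Sorted (ascending): 66, 67, 71, 72, 80, 80, 83
The 2 values of 80 occupy positions 5–6 → average rank (5+6)/2 = 5.5.
Ranks ≤ 5: {1, 2, 3, 4} → 4 values.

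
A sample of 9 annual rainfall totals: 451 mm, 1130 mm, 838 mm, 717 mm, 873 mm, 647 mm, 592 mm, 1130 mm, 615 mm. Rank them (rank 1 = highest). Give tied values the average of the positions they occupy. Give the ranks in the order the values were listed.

Sorted (descending): 1130, 1130, 873, 838, 717, 647, 615, 592, 451
The 2 values of 1130 occupy positions 1–2 → average rank (1+2)/2 = 1.5.

9, 1.5, 4, 5, 3, 6, 8, 1.5, 7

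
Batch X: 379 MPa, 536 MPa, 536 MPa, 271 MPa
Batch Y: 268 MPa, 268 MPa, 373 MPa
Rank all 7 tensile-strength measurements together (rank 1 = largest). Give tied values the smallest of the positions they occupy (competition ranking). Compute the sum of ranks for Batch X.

10

Sorted (descending): 536, 536, 379, 373, 271, 268, 268
The 2 values of 536 occupy positions 1–2 → each gets rank 1.
The 2 values of 268 occupy positions 6–7 → each gets rank 6.
Batch X values → pooled ranks: 379→3, 536→1, 536→1, 271→5
Rank sum = 3 + 1 + 1 + 5 = 10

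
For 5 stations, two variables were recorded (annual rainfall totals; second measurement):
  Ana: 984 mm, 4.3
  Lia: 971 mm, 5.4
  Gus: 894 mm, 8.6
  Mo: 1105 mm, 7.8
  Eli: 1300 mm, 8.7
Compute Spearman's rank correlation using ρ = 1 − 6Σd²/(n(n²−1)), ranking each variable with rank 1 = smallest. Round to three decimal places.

Ranks of variable 1: 3, 2, 1, 4, 5
Ranks of variable 2: 1, 2, 4, 3, 5
d = r₁ − r₂: 2, 0, -3, 1, 0
d²: 4, 0, 9, 1, 0; Σd² = 14
ρ = 1 − 6·14/(5·24) = 1 − 84/120 = 0.300

0.300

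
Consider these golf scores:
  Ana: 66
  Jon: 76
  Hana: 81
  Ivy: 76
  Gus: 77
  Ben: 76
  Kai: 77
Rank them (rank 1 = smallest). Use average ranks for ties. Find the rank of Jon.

Sorted (ascending): 66, 76, 76, 76, 77, 77, 81
The 3 values of 76 occupy positions 2–4 → average rank 3.
The 2 values of 77 occupy positions 5–6 → average rank (5+6)/2 = 5.5.
Jon has value 76 → rank 3.

3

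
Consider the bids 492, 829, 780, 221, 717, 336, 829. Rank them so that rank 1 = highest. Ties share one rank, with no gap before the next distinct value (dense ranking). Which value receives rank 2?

Sorted (descending): 829, 829, 780, 717, 492, 336, 221
The 2 values of 829 share dense rank 1.
Remaining distinct values take the next consecutive integers.
Rank 2 → value 780.

780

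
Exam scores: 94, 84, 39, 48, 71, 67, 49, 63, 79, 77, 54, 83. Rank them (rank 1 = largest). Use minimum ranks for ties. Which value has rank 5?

77

Sorted (descending): 94, 84, 83, 79, 77, 71, 67, 63, 54, 49, 48, 39
No ties — each value takes its position as its rank.
Rank 5 → value 77.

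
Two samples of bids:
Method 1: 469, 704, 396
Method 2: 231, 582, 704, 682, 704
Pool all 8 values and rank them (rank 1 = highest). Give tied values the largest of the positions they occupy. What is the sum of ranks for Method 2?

Sorted (descending): 704, 704, 704, 682, 582, 469, 396, 231
The 3 values of 704 occupy positions 1–3 → each gets rank 3.
Method 2 values → pooled ranks: 231→8, 582→5, 704→3, 682→4, 704→3
Rank sum = 8 + 5 + 3 + 4 + 3 = 23

23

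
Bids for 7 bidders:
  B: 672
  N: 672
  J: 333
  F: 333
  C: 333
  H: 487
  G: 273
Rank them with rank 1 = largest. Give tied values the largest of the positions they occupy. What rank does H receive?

3

Sorted (descending): 672, 672, 487, 333, 333, 333, 273
The 2 values of 672 occupy positions 1–2 → each gets rank 2.
The 3 values of 333 occupy positions 4–6 → each gets rank 6.
H has value 487 → rank 3.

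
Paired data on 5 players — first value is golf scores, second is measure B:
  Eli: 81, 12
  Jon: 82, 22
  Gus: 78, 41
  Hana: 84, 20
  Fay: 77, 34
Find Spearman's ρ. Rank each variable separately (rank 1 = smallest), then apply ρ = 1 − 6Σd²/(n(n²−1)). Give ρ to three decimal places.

Ranks of variable 1: 3, 4, 2, 5, 1
Ranks of variable 2: 1, 3, 5, 2, 4
d = r₁ − r₂: 2, 1, -3, 3, -3
d²: 4, 1, 9, 9, 9; Σd² = 32
ρ = 1 − 6·32/(5·24) = 1 − 192/120 = -0.600

-0.600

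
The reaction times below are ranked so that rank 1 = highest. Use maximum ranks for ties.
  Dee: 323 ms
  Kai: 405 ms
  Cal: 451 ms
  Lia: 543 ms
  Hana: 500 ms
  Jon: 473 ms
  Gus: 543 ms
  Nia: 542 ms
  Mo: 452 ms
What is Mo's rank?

Sorted (descending): 543, 543, 542, 500, 473, 452, 451, 405, 323
The 2 values of 543 occupy positions 1–2 → each gets rank 2.
Mo has value 452 ms → rank 6.

6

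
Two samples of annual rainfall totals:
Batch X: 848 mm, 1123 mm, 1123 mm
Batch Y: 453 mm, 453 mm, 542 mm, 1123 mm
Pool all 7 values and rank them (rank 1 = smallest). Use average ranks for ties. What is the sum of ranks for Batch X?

Sorted (ascending): 453, 453, 542, 848, 1123, 1123, 1123
The 2 values of 453 occupy positions 1–2 → average rank (1+2)/2 = 1.5.
The 3 values of 1123 occupy positions 5–7 → average rank 6.
Batch X values → pooled ranks: 848→4, 1123→6, 1123→6
Rank sum = 4 + 6 + 6 = 16

16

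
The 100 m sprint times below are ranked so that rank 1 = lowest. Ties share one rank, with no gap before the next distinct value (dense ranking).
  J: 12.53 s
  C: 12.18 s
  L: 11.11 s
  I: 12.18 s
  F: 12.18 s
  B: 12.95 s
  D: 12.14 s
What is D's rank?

Sorted (ascending): 11.11, 12.14, 12.18, 12.18, 12.18, 12.53, 12.95
The 3 values of 12.18 share dense rank 3.
Remaining distinct values take the next consecutive integers.
D has value 12.14 s → rank 2.

2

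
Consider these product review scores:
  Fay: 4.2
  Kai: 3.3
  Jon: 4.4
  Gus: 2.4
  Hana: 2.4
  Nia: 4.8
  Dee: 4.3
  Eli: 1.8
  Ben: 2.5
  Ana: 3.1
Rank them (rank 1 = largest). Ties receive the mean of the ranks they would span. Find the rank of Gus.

Sorted (descending): 4.8, 4.4, 4.3, 4.2, 3.3, 3.1, 2.5, 2.4, 2.4, 1.8
The 2 values of 2.4 occupy positions 8–9 → average rank (8+9)/2 = 8.5.
Gus has value 2.4 → rank 8.5.

8.5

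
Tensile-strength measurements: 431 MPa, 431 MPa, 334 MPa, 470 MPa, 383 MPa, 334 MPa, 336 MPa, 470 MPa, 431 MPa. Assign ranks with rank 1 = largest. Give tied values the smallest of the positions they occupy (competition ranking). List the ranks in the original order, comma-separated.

Sorted (descending): 470, 470, 431, 431, 431, 383, 336, 334, 334
The 2 values of 470 occupy positions 1–2 → each gets rank 1.
The 3 values of 431 occupy positions 3–5 → each gets rank 3.
The 2 values of 334 occupy positions 8–9 → each gets rank 8.

3, 3, 8, 1, 6, 8, 7, 1, 3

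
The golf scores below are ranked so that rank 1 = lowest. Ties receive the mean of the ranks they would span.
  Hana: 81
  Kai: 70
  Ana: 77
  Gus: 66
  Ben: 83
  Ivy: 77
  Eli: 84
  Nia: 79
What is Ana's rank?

3.5

Sorted (ascending): 66, 70, 77, 77, 79, 81, 83, 84
The 2 values of 77 occupy positions 3–4 → average rank (3+4)/2 = 3.5.
Ana has value 77 → rank 3.5.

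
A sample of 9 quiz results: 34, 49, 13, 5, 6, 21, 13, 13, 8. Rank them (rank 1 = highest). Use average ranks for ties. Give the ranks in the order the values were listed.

2, 1, 5, 9, 8, 3, 5, 5, 7

Sorted (descending): 49, 34, 21, 13, 13, 13, 8, 6, 5
The 3 values of 13 occupy positions 4–6 → average rank 5.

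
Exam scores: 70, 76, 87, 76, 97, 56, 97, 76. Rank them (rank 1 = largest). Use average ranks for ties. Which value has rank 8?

Sorted (descending): 97, 97, 87, 76, 76, 76, 70, 56
The 2 values of 97 occupy positions 1–2 → average rank (1+2)/2 = 1.5.
The 3 values of 76 occupy positions 4–6 → average rank 5.
Rank 8 → value 56.

56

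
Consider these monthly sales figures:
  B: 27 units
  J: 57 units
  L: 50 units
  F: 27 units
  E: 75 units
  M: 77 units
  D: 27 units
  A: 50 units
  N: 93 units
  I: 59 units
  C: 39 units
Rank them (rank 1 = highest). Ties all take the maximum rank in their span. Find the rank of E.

3

Sorted (descending): 93, 77, 75, 59, 57, 50, 50, 39, 27, 27, 27
The 2 values of 50 occupy positions 6–7 → each gets rank 7.
The 3 values of 27 occupy positions 9–11 → each gets rank 11.
E has value 75 units → rank 3.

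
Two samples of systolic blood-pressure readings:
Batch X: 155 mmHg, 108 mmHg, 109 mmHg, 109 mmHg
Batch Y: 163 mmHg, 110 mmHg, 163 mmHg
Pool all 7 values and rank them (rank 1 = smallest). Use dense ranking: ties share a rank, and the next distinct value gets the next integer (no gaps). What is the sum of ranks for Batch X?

9

Sorted (ascending): 108, 109, 109, 110, 155, 163, 163
The 2 values of 109 share dense rank 2.
The 2 values of 163 share dense rank 5.
Remaining distinct values take the next consecutive integers.
Batch X values → pooled ranks: 155→4, 108→1, 109→2, 109→2
Rank sum = 4 + 1 + 2 + 2 = 9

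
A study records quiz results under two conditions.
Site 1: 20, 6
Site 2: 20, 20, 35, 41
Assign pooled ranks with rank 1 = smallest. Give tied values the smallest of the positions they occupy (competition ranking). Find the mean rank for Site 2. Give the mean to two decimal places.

Sorted (ascending): 6, 20, 20, 20, 35, 41
The 3 values of 20 occupy positions 2–4 → each gets rank 2.
Site 2 values → pooled ranks: 20→2, 20→2, 35→5, 41→6
Mean rank = (2 + 2 + 5 + 6) / 4 = 3.75

3.75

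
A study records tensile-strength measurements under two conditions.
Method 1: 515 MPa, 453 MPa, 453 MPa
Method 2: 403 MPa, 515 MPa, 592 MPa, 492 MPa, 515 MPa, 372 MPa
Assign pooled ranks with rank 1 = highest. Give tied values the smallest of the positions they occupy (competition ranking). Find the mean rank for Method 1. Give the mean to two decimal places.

Sorted (descending): 592, 515, 515, 515, 492, 453, 453, 403, 372
The 3 values of 515 occupy positions 2–4 → each gets rank 2.
The 2 values of 453 occupy positions 6–7 → each gets rank 6.
Method 1 values → pooled ranks: 515→2, 453→6, 453→6
Mean rank = (2 + 6 + 6) / 3 = 4.67

4.67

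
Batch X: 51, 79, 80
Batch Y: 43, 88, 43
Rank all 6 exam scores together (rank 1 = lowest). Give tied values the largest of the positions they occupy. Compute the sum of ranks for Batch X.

12

Sorted (ascending): 43, 43, 51, 79, 80, 88
The 2 values of 43 occupy positions 1–2 → each gets rank 2.
Batch X values → pooled ranks: 51→3, 79→4, 80→5
Rank sum = 3 + 4 + 5 = 12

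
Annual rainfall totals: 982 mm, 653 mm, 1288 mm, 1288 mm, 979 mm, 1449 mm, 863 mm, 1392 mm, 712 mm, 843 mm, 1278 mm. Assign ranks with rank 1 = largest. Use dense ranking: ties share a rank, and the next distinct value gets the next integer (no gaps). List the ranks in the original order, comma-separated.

Sorted (descending): 1449, 1392, 1288, 1288, 1278, 982, 979, 863, 843, 712, 653
The 2 values of 1288 share dense rank 3.
Remaining distinct values take the next consecutive integers.

5, 10, 3, 3, 6, 1, 7, 2, 9, 8, 4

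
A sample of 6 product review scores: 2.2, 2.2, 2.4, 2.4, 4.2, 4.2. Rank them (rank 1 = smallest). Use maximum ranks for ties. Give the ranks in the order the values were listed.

Sorted (ascending): 2.2, 2.2, 2.4, 2.4, 4.2, 4.2
The 2 values of 2.2 occupy positions 1–2 → each gets rank 2.
The 2 values of 2.4 occupy positions 3–4 → each gets rank 4.
The 2 values of 4.2 occupy positions 5–6 → each gets rank 6.

2, 2, 4, 4, 6, 6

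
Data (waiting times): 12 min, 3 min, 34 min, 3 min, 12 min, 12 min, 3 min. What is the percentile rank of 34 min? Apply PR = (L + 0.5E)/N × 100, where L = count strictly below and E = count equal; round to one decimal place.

92.9

N = 7.
Strictly below 34: 6. Equal to 34: 1.
PR = (6 + 0.5·1)/7 × 100 = 92.9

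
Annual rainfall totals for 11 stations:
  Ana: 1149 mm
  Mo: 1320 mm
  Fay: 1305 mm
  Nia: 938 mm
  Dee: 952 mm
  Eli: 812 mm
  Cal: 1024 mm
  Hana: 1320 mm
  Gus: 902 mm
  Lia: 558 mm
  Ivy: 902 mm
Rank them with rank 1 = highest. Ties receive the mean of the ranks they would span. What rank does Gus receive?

Sorted (descending): 1320, 1320, 1305, 1149, 1024, 952, 938, 902, 902, 812, 558
The 2 values of 1320 occupy positions 1–2 → average rank (1+2)/2 = 1.5.
The 2 values of 902 occupy positions 8–9 → average rank (8+9)/2 = 8.5.
Gus has value 902 mm → rank 8.5.

8.5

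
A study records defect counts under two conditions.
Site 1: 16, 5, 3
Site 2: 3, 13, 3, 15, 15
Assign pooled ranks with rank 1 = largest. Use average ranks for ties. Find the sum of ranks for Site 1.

13

Sorted (descending): 16, 15, 15, 13, 5, 3, 3, 3
The 2 values of 15 occupy positions 2–3 → average rank (2+3)/2 = 2.5.
The 3 values of 3 occupy positions 6–8 → average rank 7.
Site 1 values → pooled ranks: 16→1, 5→5, 3→7
Rank sum = 1 + 5 + 7 = 13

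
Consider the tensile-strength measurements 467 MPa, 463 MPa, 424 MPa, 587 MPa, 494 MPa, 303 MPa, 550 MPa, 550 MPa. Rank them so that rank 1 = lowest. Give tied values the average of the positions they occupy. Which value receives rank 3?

463

Sorted (ascending): 303, 424, 463, 467, 494, 550, 550, 587
The 2 values of 550 occupy positions 6–7 → average rank (6+7)/2 = 6.5.
Rank 3 → value 463.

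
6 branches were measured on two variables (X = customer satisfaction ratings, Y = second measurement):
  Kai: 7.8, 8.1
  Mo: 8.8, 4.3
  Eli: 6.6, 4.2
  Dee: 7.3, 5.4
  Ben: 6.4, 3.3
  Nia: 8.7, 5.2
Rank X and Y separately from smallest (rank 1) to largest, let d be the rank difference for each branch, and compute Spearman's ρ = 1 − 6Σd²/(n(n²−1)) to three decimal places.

0.486

Ranks of variable 1: 4, 6, 2, 3, 1, 5
Ranks of variable 2: 6, 3, 2, 5, 1, 4
d = r₁ − r₂: -2, 3, 0, -2, 0, 1
d²: 4, 9, 0, 4, 0, 1; Σd² = 18
ρ = 1 − 6·18/(6·35) = 1 − 108/210 = 0.486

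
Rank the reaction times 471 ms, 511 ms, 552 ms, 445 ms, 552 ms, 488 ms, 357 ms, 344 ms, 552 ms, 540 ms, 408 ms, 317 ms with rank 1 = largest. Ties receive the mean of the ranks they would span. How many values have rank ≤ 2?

Sorted (descending): 552, 552, 552, 540, 511, 488, 471, 445, 408, 357, 344, 317
The 3 values of 552 occupy positions 1–3 → average rank 2.
Ranks ≤ 2: {2, 2, 2} → 3 values.

3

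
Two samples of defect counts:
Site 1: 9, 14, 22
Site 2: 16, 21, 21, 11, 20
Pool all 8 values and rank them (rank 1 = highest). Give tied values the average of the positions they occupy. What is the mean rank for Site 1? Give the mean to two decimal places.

5.00

Sorted (descending): 22, 21, 21, 20, 16, 14, 11, 9
The 2 values of 21 occupy positions 2–3 → average rank (2+3)/2 = 2.5.
Site 1 values → pooled ranks: 9→8, 14→6, 22→1
Mean rank = (8 + 6 + 1) / 3 = 5.00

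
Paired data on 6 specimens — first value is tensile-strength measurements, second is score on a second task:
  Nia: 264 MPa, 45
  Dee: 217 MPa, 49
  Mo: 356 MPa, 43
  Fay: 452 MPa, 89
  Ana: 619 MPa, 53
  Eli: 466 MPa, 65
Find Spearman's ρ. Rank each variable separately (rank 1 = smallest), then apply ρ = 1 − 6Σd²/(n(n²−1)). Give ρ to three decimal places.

0.543

Ranks of variable 1: 2, 1, 3, 4, 6, 5
Ranks of variable 2: 2, 3, 1, 6, 4, 5
d = r₁ − r₂: 0, -2, 2, -2, 2, 0
d²: 0, 4, 4, 4, 4, 0; Σd² = 16
ρ = 1 − 6·16/(6·35) = 1 − 96/210 = 0.543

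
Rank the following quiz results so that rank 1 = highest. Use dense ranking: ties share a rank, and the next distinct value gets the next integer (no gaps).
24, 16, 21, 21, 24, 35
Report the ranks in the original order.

2, 4, 3, 3, 2, 1

Sorted (descending): 35, 24, 24, 21, 21, 16
The 2 values of 24 share dense rank 2.
The 2 values of 21 share dense rank 3.
Remaining distinct values take the next consecutive integers.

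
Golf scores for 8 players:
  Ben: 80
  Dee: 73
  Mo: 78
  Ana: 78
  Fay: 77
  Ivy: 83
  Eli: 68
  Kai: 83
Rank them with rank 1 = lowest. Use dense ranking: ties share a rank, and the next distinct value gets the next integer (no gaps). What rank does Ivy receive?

Sorted (ascending): 68, 73, 77, 78, 78, 80, 83, 83
The 2 values of 78 share dense rank 4.
The 2 values of 83 share dense rank 6.
Remaining distinct values take the next consecutive integers.
Ivy has value 83 → rank 6.

6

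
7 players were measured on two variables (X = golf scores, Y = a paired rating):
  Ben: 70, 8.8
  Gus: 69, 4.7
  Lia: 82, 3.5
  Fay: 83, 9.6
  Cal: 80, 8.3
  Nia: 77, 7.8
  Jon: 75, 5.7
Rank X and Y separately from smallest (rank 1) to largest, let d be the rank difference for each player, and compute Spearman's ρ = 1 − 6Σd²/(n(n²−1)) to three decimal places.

Ranks of variable 1: 2, 1, 6, 7, 5, 4, 3
Ranks of variable 2: 6, 2, 1, 7, 5, 4, 3
d = r₁ − r₂: -4, -1, 5, 0, 0, 0, 0
d²: 16, 1, 25, 0, 0, 0, 0; Σd² = 42
ρ = 1 − 6·42/(7·48) = 1 − 252/336 = 0.250

0.250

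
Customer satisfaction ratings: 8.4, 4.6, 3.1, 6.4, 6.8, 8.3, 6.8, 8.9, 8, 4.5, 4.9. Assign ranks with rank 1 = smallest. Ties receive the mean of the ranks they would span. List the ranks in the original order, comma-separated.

10, 3, 1, 5, 6.5, 9, 6.5, 11, 8, 2, 4

Sorted (ascending): 3.1, 4.5, 4.6, 4.9, 6.4, 6.8, 6.8, 8, 8.3, 8.4, 8.9
The 2 values of 6.8 occupy positions 6–7 → average rank (6+7)/2 = 6.5.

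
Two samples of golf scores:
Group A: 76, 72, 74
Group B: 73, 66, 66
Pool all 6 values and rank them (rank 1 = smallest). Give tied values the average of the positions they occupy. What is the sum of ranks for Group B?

7

Sorted (ascending): 66, 66, 72, 73, 74, 76
The 2 values of 66 occupy positions 1–2 → average rank (1+2)/2 = 1.5.
Group B values → pooled ranks: 73→4, 66→1.5, 66→1.5
Rank sum = 4 + 1.5 + 1.5 = 7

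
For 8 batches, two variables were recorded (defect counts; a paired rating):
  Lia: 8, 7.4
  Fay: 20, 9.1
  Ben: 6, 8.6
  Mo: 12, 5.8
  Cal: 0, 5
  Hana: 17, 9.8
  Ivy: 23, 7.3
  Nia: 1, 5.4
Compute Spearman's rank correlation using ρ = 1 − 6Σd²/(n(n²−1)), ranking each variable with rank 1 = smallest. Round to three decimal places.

Ranks of variable 1: 4, 7, 3, 5, 1, 6, 8, 2
Ranks of variable 2: 5, 7, 6, 3, 1, 8, 4, 2
d = r₁ − r₂: -1, 0, -3, 2, 0, -2, 4, 0
d²: 1, 0, 9, 4, 0, 4, 16, 0; Σd² = 34
ρ = 1 − 6·34/(8·63) = 1 − 204/504 = 0.595

0.595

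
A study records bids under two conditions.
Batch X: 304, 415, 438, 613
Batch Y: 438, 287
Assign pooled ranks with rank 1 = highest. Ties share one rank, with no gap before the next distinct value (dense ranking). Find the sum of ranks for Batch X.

Sorted (descending): 613, 438, 438, 415, 304, 287
The 2 values of 438 share dense rank 2.
Remaining distinct values take the next consecutive integers.
Batch X values → pooled ranks: 304→4, 415→3, 438→2, 613→1
Rank sum = 4 + 3 + 2 + 1 = 10

10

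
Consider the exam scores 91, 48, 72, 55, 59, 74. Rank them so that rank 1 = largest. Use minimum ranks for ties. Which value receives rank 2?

Sorted (descending): 91, 74, 72, 59, 55, 48
No ties — each value takes its position as its rank.
Rank 2 → value 74.

74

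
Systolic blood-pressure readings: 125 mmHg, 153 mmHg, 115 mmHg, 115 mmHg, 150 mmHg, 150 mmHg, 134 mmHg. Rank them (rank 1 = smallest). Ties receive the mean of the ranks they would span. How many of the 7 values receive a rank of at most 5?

4

Sorted (ascending): 115, 115, 125, 134, 150, 150, 153
The 2 values of 115 occupy positions 1–2 → average rank (1+2)/2 = 1.5.
The 2 values of 150 occupy positions 5–6 → average rank (5+6)/2 = 5.5.
Ranks ≤ 5: {1.5, 1.5, 3, 4} → 4 values.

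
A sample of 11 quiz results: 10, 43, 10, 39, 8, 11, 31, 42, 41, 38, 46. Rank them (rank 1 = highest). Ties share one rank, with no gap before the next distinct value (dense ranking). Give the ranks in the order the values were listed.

9, 2, 9, 5, 10, 8, 7, 3, 4, 6, 1

Sorted (descending): 46, 43, 42, 41, 39, 38, 31, 11, 10, 10, 8
The 2 values of 10 share dense rank 9.
Remaining distinct values take the next consecutive integers.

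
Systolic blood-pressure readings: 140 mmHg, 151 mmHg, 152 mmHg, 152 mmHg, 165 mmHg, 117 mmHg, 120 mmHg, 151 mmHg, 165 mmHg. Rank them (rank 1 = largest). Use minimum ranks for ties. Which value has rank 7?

140

Sorted (descending): 165, 165, 152, 152, 151, 151, 140, 120, 117
The 2 values of 165 occupy positions 1–2 → each gets rank 1.
The 2 values of 152 occupy positions 3–4 → each gets rank 3.
The 2 values of 151 occupy positions 5–6 → each gets rank 5.
Rank 7 → value 140.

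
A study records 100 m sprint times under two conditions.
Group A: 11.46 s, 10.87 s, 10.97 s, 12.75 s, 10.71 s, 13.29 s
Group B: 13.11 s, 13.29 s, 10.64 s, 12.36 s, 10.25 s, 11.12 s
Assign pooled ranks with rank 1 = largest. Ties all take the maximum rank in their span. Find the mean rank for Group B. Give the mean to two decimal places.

Sorted (descending): 13.29, 13.29, 13.11, 12.75, 12.36, 11.46, 11.12, 10.97, 10.87, 10.71, 10.64, 10.25
The 2 values of 13.29 occupy positions 1–2 → each gets rank 2.
Group B values → pooled ranks: 13.11→3, 13.29→2, 10.64→11, 12.36→5, 10.25→12, 11.12→7
Mean rank = (3 + 2 + 11 + 5 + 12 + 7) / 6 = 6.67

6.67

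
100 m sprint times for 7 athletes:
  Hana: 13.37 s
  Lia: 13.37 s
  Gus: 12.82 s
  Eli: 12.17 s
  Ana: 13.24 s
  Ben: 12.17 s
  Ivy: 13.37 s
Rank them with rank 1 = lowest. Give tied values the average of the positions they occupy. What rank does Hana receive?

Sorted (ascending): 12.17, 12.17, 12.82, 13.24, 13.37, 13.37, 13.37
The 2 values of 12.17 occupy positions 1–2 → average rank (1+2)/2 = 1.5.
The 3 values of 13.37 occupy positions 5–7 → average rank 6.
Hana has value 13.37 s → rank 6.

6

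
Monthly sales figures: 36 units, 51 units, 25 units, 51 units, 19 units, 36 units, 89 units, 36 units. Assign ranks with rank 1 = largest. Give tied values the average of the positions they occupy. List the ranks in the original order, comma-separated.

5, 2.5, 7, 2.5, 8, 5, 1, 5

Sorted (descending): 89, 51, 51, 36, 36, 36, 25, 19
The 2 values of 51 occupy positions 2–3 → average rank (2+3)/2 = 2.5.
The 3 values of 36 occupy positions 4–6 → average rank 5.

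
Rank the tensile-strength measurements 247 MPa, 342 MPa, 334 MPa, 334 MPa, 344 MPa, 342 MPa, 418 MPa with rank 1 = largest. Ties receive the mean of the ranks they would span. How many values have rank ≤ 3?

2

Sorted (descending): 418, 344, 342, 342, 334, 334, 247
The 2 values of 342 occupy positions 3–4 → average rank (3+4)/2 = 3.5.
The 2 values of 334 occupy positions 5–6 → average rank (5+6)/2 = 5.5.
Ranks ≤ 3: {1, 2} → 2 values.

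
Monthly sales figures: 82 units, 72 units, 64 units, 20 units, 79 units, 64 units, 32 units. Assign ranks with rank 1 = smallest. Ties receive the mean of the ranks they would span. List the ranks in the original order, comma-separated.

7, 5, 3.5, 1, 6, 3.5, 2

Sorted (ascending): 20, 32, 64, 64, 72, 79, 82
The 2 values of 64 occupy positions 3–4 → average rank (3+4)/2 = 3.5.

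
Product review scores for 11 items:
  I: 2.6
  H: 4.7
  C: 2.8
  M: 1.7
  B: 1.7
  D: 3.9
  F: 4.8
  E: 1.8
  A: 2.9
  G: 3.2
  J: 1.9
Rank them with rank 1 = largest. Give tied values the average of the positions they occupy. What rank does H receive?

2

Sorted (descending): 4.8, 4.7, 3.9, 3.2, 2.9, 2.8, 2.6, 1.9, 1.8, 1.7, 1.7
The 2 values of 1.7 occupy positions 10–11 → average rank (10+11)/2 = 10.5.
H has value 4.7 → rank 2.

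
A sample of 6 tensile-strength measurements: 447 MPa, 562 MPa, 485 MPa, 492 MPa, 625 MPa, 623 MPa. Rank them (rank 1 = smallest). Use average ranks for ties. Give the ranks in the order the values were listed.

Sorted (ascending): 447, 485, 492, 562, 623, 625
No ties — each value takes its position as its rank.

1, 4, 2, 3, 6, 5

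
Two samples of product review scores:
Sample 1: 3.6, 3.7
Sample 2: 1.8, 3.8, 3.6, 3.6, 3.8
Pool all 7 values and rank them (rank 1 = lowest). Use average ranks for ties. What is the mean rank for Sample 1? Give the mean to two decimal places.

4.00

Sorted (ascending): 1.8, 3.6, 3.6, 3.6, 3.7, 3.8, 3.8
The 3 values of 3.6 occupy positions 2–4 → average rank 3.
The 2 values of 3.8 occupy positions 6–7 → average rank (6+7)/2 = 6.5.
Sample 1 values → pooled ranks: 3.6→3, 3.7→5
Mean rank = (3 + 5) / 2 = 4.00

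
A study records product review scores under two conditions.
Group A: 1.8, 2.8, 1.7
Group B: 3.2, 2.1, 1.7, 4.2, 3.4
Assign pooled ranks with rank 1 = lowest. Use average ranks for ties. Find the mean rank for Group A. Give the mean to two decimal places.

3.17

Sorted (ascending): 1.7, 1.7, 1.8, 2.1, 2.8, 3.2, 3.4, 4.2
The 2 values of 1.7 occupy positions 1–2 → average rank (1+2)/2 = 1.5.
Group A values → pooled ranks: 1.8→3, 2.8→5, 1.7→1.5
Mean rank = (3 + 5 + 1.5) / 3 = 3.17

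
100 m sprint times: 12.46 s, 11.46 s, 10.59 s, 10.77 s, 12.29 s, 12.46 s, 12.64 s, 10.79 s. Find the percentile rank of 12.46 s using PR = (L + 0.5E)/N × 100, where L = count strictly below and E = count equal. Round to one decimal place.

N = 8.
Strictly below 12.46: 5. Equal to 12.46: 2.
PR = (5 + 0.5·2)/8 × 100 = 75.0

75.0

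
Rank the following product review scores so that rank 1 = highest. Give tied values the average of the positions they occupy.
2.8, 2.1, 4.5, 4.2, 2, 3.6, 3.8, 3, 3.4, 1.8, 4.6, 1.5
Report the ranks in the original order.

8, 9, 2, 3, 10, 5, 4, 7, 6, 11, 1, 12

Sorted (descending): 4.6, 4.5, 4.2, 3.8, 3.6, 3.4, 3, 2.8, 2.1, 2, 1.8, 1.5
No ties — each value takes its position as its rank.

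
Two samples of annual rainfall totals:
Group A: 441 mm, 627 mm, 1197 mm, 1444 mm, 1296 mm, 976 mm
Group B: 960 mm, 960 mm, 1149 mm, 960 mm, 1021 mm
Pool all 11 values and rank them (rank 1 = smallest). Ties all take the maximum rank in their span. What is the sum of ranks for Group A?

39

Sorted (ascending): 441, 627, 960, 960, 960, 976, 1021, 1149, 1197, 1296, 1444
The 3 values of 960 occupy positions 3–5 → each gets rank 5.
Group A values → pooled ranks: 441→1, 627→2, 1197→9, 1444→11, 1296→10, 976→6
Rank sum = 1 + 2 + 9 + 11 + 10 + 6 = 39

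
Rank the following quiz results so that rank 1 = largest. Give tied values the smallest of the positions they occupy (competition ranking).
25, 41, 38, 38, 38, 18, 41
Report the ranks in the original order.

Sorted (descending): 41, 41, 38, 38, 38, 25, 18
The 2 values of 41 occupy positions 1–2 → each gets rank 1.
The 3 values of 38 occupy positions 3–5 → each gets rank 3.

6, 1, 3, 3, 3, 7, 1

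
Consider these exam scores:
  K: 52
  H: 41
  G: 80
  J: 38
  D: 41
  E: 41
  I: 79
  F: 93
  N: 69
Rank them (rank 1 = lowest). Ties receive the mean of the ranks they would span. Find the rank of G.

8

Sorted (ascending): 38, 41, 41, 41, 52, 69, 79, 80, 93
The 3 values of 41 occupy positions 2–4 → average rank 3.
G has value 80 → rank 8.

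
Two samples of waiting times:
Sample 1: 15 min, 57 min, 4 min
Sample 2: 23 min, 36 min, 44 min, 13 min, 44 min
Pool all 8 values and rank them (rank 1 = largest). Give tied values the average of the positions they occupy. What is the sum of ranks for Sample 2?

Sorted (descending): 57, 44, 44, 36, 23, 15, 13, 4
The 2 values of 44 occupy positions 2–3 → average rank (2+3)/2 = 2.5.
Sample 2 values → pooled ranks: 23→5, 36→4, 44→2.5, 13→7, 44→2.5
Rank sum = 5 + 4 + 2.5 + 7 + 2.5 = 21

21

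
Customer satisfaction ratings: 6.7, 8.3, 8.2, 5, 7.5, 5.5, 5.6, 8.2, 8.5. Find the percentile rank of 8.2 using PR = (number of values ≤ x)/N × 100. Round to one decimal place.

77.8

N = 9.
Strictly below 8.2: 5. Equal to 8.2: 2.
PR = 7/9 × 100 = 77.8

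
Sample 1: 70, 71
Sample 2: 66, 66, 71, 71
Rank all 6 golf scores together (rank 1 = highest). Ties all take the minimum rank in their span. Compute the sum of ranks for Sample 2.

12

Sorted (descending): 71, 71, 71, 70, 66, 66
The 3 values of 71 occupy positions 1–3 → each gets rank 1.
The 2 values of 66 occupy positions 5–6 → each gets rank 5.
Sample 2 values → pooled ranks: 66→5, 66→5, 71→1, 71→1
Rank sum = 5 + 5 + 1 + 1 = 12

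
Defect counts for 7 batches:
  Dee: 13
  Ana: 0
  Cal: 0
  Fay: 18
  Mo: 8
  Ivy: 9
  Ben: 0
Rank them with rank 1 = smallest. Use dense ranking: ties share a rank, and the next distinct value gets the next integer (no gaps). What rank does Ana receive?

Sorted (ascending): 0, 0, 0, 8, 9, 13, 18
The 3 values of 0 share dense rank 1.
Remaining distinct values take the next consecutive integers.
Ana has value 0 → rank 1.

1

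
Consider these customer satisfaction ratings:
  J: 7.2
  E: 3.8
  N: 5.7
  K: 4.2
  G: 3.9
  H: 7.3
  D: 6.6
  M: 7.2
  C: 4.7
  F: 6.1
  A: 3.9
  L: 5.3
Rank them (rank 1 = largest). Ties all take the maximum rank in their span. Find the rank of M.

Sorted (descending): 7.3, 7.2, 7.2, 6.6, 6.1, 5.7, 5.3, 4.7, 4.2, 3.9, 3.9, 3.8
The 2 values of 7.2 occupy positions 2–3 → each gets rank 3.
The 2 values of 3.9 occupy positions 10–11 → each gets rank 11.
M has value 7.2 → rank 3.

3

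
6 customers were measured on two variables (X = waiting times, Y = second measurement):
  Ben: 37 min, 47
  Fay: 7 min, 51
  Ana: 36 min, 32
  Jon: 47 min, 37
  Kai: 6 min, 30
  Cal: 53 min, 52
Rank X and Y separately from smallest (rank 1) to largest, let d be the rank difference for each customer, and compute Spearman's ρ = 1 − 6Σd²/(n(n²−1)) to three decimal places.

0.600

Ranks of variable 1: 4, 2, 3, 5, 1, 6
Ranks of variable 2: 4, 5, 2, 3, 1, 6
d = r₁ − r₂: 0, -3, 1, 2, 0, 0
d²: 0, 9, 1, 4, 0, 0; Σd² = 14
ρ = 1 − 6·14/(6·35) = 1 − 84/210 = 0.600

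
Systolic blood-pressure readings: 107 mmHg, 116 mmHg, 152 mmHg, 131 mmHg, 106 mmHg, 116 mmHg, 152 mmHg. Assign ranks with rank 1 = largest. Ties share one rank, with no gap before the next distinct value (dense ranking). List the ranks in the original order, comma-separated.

4, 3, 1, 2, 5, 3, 1

Sorted (descending): 152, 152, 131, 116, 116, 107, 106
The 2 values of 152 share dense rank 1.
The 2 values of 116 share dense rank 3.
Remaining distinct values take the next consecutive integers.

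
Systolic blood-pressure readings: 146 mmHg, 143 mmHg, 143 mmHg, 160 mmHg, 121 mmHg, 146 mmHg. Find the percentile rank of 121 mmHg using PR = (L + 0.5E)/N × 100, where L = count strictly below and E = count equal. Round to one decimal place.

N = 6.
Strictly below 121: 0. Equal to 121: 1.
PR = (0 + 0.5·1)/6 × 100 = 8.3

8.3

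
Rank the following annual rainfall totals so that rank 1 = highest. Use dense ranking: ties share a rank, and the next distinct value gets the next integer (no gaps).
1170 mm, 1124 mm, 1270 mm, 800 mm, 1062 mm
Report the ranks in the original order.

2, 3, 1, 5, 4

Sorted (descending): 1270, 1170, 1124, 1062, 800
No ties — each value takes its position as its rank.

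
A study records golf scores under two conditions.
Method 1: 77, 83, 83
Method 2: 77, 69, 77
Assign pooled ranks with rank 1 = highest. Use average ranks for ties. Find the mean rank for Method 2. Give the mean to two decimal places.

4.67

Sorted (descending): 83, 83, 77, 77, 77, 69
The 2 values of 83 occupy positions 1–2 → average rank (1+2)/2 = 1.5.
The 3 values of 77 occupy positions 3–5 → average rank 4.
Method 2 values → pooled ranks: 77→4, 69→6, 77→4
Mean rank = (4 + 6 + 4) / 3 = 4.67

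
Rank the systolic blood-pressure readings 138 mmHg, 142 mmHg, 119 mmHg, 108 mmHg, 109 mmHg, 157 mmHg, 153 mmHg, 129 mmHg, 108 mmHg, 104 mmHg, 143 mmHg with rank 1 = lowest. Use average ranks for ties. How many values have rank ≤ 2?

Sorted (ascending): 104, 108, 108, 109, 119, 129, 138, 142, 143, 153, 157
The 2 values of 108 occupy positions 2–3 → average rank (2+3)/2 = 2.5.
Ranks ≤ 2: {1} → 1 value.

1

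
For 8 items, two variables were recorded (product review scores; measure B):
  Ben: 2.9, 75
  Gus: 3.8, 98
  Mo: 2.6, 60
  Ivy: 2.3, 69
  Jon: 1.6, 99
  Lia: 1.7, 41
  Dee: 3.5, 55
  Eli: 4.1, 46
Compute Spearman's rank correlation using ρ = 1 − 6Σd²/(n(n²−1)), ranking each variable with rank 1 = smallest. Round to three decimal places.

Ranks of variable 1: 5, 7, 4, 3, 1, 2, 6, 8
Ranks of variable 2: 6, 7, 4, 5, 8, 1, 3, 2
d = r₁ − r₂: -1, 0, 0, -2, -7, 1, 3, 6
d²: 1, 0, 0, 4, 49, 1, 9, 36; Σd² = 100
ρ = 1 − 6·100/(8·63) = 1 − 600/504 = -0.190

-0.190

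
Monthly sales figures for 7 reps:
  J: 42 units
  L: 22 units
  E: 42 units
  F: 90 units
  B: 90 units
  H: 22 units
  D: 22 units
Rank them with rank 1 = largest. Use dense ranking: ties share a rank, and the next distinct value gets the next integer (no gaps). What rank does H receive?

3

Sorted (descending): 90, 90, 42, 42, 22, 22, 22
The 2 values of 90 share dense rank 1.
The 2 values of 42 share dense rank 2.
The 3 values of 22 share dense rank 3.
H has value 22 units → rank 3.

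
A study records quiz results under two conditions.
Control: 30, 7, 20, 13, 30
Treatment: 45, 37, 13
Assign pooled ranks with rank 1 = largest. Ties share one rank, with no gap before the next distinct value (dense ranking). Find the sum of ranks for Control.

Sorted (descending): 45, 37, 30, 30, 20, 13, 13, 7
The 2 values of 30 share dense rank 3.
The 2 values of 13 share dense rank 5.
Remaining distinct values take the next consecutive integers.
Control values → pooled ranks: 30→3, 7→6, 20→4, 13→5, 30→3
Rank sum = 3 + 6 + 4 + 5 + 3 = 21

21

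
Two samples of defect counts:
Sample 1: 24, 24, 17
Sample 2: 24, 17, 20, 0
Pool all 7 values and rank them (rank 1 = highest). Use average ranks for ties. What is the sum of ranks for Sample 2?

18.5

Sorted (descending): 24, 24, 24, 20, 17, 17, 0
The 3 values of 24 occupy positions 1–3 → average rank 2.
The 2 values of 17 occupy positions 5–6 → average rank (5+6)/2 = 5.5.
Sample 2 values → pooled ranks: 24→2, 17→5.5, 20→4, 0→7
Rank sum = 2 + 5.5 + 4 + 7 = 18.5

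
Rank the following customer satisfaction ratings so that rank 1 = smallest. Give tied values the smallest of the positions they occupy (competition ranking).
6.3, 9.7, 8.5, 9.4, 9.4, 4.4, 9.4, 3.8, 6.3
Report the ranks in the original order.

3, 9, 5, 6, 6, 2, 6, 1, 3

Sorted (ascending): 3.8, 4.4, 6.3, 6.3, 8.5, 9.4, 9.4, 9.4, 9.7
The 2 values of 6.3 occupy positions 3–4 → each gets rank 3.
The 3 values of 9.4 occupy positions 6–8 → each gets rank 6.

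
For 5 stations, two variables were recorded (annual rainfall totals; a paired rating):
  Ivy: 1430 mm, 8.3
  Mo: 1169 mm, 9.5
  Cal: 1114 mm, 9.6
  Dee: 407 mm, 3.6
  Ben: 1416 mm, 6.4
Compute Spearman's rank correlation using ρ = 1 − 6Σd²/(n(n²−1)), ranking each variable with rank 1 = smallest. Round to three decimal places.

Ranks of variable 1: 5, 3, 2, 1, 4
Ranks of variable 2: 3, 4, 5, 1, 2
d = r₁ − r₂: 2, -1, -3, 0, 2
d²: 4, 1, 9, 0, 4; Σd² = 18
ρ = 1 − 6·18/(5·24) = 1 − 108/120 = 0.100

0.100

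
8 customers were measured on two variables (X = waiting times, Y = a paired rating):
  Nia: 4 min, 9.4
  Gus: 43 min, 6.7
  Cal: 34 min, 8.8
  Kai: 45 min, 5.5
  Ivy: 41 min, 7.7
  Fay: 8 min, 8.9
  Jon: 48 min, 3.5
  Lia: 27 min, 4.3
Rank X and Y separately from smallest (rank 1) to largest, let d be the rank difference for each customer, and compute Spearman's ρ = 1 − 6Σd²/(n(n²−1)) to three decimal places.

-0.762

Ranks of variable 1: 1, 6, 4, 7, 5, 2, 8, 3
Ranks of variable 2: 8, 4, 6, 3, 5, 7, 1, 2
d = r₁ − r₂: -7, 2, -2, 4, 0, -5, 7, 1
d²: 49, 4, 4, 16, 0, 25, 49, 1; Σd² = 148
ρ = 1 − 6·148/(8·63) = 1 − 888/504 = -0.762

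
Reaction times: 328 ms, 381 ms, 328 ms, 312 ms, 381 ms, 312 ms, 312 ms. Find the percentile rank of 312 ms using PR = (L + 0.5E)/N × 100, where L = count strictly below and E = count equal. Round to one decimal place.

N = 7.
Strictly below 312: 0. Equal to 312: 3.
PR = (0 + 0.5·3)/7 × 100 = 21.4

21.4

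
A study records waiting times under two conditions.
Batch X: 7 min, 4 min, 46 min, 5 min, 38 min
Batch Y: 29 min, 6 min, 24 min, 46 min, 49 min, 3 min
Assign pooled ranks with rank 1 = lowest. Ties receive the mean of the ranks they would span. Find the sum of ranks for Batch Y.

Sorted (ascending): 3, 4, 5, 6, 7, 24, 29, 38, 46, 46, 49
The 2 values of 46 occupy positions 9–10 → average rank (9+10)/2 = 9.5.
Batch Y values → pooled ranks: 29→7, 6→4, 24→6, 46→9.5, 49→11, 3→1
Rank sum = 7 + 4 + 6 + 9.5 + 11 + 1 = 38.5

38.5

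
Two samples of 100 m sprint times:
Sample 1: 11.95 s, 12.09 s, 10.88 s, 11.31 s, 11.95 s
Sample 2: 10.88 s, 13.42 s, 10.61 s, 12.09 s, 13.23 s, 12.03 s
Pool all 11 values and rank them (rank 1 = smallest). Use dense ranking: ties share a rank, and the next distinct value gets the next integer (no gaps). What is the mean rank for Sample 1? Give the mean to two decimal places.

3.80

Sorted (ascending): 10.61, 10.88, 10.88, 11.31, 11.95, 11.95, 12.03, 12.09, 12.09, 13.23, 13.42
The 2 values of 10.88 share dense rank 2.
The 2 values of 11.95 share dense rank 4.
The 2 values of 12.09 share dense rank 6.
Remaining distinct values take the next consecutive integers.
Sample 1 values → pooled ranks: 11.95→4, 12.09→6, 10.88→2, 11.31→3, 11.95→4
Mean rank = (4 + 6 + 2 + 3 + 4) / 5 = 3.80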